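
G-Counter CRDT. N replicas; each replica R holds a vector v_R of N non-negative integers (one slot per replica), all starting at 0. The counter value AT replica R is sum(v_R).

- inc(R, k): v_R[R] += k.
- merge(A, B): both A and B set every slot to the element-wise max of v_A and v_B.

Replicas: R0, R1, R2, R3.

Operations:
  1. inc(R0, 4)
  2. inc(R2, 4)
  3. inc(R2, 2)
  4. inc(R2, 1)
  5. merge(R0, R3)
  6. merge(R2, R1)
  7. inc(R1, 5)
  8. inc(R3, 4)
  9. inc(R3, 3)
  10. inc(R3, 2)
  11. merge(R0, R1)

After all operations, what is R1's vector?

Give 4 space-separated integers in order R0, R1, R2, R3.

Op 1: inc R0 by 4 -> R0=(4,0,0,0) value=4
Op 2: inc R2 by 4 -> R2=(0,0,4,0) value=4
Op 3: inc R2 by 2 -> R2=(0,0,6,0) value=6
Op 4: inc R2 by 1 -> R2=(0,0,7,0) value=7
Op 5: merge R0<->R3 -> R0=(4,0,0,0) R3=(4,0,0,0)
Op 6: merge R2<->R1 -> R2=(0,0,7,0) R1=(0,0,7,0)
Op 7: inc R1 by 5 -> R1=(0,5,7,0) value=12
Op 8: inc R3 by 4 -> R3=(4,0,0,4) value=8
Op 9: inc R3 by 3 -> R3=(4,0,0,7) value=11
Op 10: inc R3 by 2 -> R3=(4,0,0,9) value=13
Op 11: merge R0<->R1 -> R0=(4,5,7,0) R1=(4,5,7,0)

Answer: 4 5 7 0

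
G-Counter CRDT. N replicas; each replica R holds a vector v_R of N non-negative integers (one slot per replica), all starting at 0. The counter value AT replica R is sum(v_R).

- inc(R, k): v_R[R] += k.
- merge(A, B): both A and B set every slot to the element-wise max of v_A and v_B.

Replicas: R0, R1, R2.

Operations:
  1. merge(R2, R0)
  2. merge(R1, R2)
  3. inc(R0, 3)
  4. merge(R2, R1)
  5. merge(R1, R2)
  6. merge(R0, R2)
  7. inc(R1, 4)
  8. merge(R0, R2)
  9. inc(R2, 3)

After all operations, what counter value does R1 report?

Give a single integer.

Op 1: merge R2<->R0 -> R2=(0,0,0) R0=(0,0,0)
Op 2: merge R1<->R2 -> R1=(0,0,0) R2=(0,0,0)
Op 3: inc R0 by 3 -> R0=(3,0,0) value=3
Op 4: merge R2<->R1 -> R2=(0,0,0) R1=(0,0,0)
Op 5: merge R1<->R2 -> R1=(0,0,0) R2=(0,0,0)
Op 6: merge R0<->R2 -> R0=(3,0,0) R2=(3,0,0)
Op 7: inc R1 by 4 -> R1=(0,4,0) value=4
Op 8: merge R0<->R2 -> R0=(3,0,0) R2=(3,0,0)
Op 9: inc R2 by 3 -> R2=(3,0,3) value=6

Answer: 4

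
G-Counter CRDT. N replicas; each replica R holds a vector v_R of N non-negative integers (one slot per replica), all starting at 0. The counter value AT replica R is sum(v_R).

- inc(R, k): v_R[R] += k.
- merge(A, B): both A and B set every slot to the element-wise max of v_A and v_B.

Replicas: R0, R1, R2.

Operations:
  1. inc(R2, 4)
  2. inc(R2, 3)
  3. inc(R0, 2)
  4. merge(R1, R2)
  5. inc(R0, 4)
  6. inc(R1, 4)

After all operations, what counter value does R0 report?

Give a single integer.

Op 1: inc R2 by 4 -> R2=(0,0,4) value=4
Op 2: inc R2 by 3 -> R2=(0,0,7) value=7
Op 3: inc R0 by 2 -> R0=(2,0,0) value=2
Op 4: merge R1<->R2 -> R1=(0,0,7) R2=(0,0,7)
Op 5: inc R0 by 4 -> R0=(6,0,0) value=6
Op 6: inc R1 by 4 -> R1=(0,4,7) value=11

Answer: 6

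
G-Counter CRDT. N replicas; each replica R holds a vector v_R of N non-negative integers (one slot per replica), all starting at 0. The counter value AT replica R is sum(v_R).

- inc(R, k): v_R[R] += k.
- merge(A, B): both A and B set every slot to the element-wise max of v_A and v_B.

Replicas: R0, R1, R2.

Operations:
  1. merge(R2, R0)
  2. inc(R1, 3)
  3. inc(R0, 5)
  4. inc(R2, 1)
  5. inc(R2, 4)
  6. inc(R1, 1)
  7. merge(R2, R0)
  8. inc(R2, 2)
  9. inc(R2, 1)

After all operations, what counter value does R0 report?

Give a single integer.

Op 1: merge R2<->R0 -> R2=(0,0,0) R0=(0,0,0)
Op 2: inc R1 by 3 -> R1=(0,3,0) value=3
Op 3: inc R0 by 5 -> R0=(5,0,0) value=5
Op 4: inc R2 by 1 -> R2=(0,0,1) value=1
Op 5: inc R2 by 4 -> R2=(0,0,5) value=5
Op 6: inc R1 by 1 -> R1=(0,4,0) value=4
Op 7: merge R2<->R0 -> R2=(5,0,5) R0=(5,0,5)
Op 8: inc R2 by 2 -> R2=(5,0,7) value=12
Op 9: inc R2 by 1 -> R2=(5,0,8) value=13

Answer: 10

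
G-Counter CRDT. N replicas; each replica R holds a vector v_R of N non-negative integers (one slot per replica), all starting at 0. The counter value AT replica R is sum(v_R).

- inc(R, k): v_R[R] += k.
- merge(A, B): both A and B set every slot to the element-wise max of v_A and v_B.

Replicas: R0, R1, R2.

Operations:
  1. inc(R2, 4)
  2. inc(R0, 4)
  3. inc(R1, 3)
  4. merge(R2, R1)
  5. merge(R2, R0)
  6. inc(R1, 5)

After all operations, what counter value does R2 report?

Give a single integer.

Answer: 11

Derivation:
Op 1: inc R2 by 4 -> R2=(0,0,4) value=4
Op 2: inc R0 by 4 -> R0=(4,0,0) value=4
Op 3: inc R1 by 3 -> R1=(0,3,0) value=3
Op 4: merge R2<->R1 -> R2=(0,3,4) R1=(0,3,4)
Op 5: merge R2<->R0 -> R2=(4,3,4) R0=(4,3,4)
Op 6: inc R1 by 5 -> R1=(0,8,4) value=12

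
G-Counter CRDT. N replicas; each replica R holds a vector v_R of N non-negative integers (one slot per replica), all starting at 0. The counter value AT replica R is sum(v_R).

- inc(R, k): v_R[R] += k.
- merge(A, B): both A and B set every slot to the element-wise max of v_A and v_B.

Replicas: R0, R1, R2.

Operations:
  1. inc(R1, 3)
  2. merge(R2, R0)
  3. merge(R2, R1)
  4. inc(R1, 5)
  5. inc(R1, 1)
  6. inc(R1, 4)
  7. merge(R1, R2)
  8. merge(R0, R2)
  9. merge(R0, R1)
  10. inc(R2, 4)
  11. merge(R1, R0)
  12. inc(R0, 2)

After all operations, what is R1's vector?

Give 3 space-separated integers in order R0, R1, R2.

Answer: 0 13 0

Derivation:
Op 1: inc R1 by 3 -> R1=(0,3,0) value=3
Op 2: merge R2<->R0 -> R2=(0,0,0) R0=(0,0,0)
Op 3: merge R2<->R1 -> R2=(0,3,0) R1=(0,3,0)
Op 4: inc R1 by 5 -> R1=(0,8,0) value=8
Op 5: inc R1 by 1 -> R1=(0,9,0) value=9
Op 6: inc R1 by 4 -> R1=(0,13,0) value=13
Op 7: merge R1<->R2 -> R1=(0,13,0) R2=(0,13,0)
Op 8: merge R0<->R2 -> R0=(0,13,0) R2=(0,13,0)
Op 9: merge R0<->R1 -> R0=(0,13,0) R1=(0,13,0)
Op 10: inc R2 by 4 -> R2=(0,13,4) value=17
Op 11: merge R1<->R0 -> R1=(0,13,0) R0=(0,13,0)
Op 12: inc R0 by 2 -> R0=(2,13,0) value=15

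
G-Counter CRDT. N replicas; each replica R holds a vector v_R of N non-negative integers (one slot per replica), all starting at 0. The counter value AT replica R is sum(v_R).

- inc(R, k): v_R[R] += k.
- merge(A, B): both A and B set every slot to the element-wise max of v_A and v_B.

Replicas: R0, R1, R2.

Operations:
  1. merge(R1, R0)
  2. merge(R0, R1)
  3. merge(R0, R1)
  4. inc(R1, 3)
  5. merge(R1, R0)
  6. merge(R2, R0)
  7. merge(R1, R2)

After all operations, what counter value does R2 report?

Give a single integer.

Answer: 3

Derivation:
Op 1: merge R1<->R0 -> R1=(0,0,0) R0=(0,0,0)
Op 2: merge R0<->R1 -> R0=(0,0,0) R1=(0,0,0)
Op 3: merge R0<->R1 -> R0=(0,0,0) R1=(0,0,0)
Op 4: inc R1 by 3 -> R1=(0,3,0) value=3
Op 5: merge R1<->R0 -> R1=(0,3,0) R0=(0,3,0)
Op 6: merge R2<->R0 -> R2=(0,3,0) R0=(0,3,0)
Op 7: merge R1<->R2 -> R1=(0,3,0) R2=(0,3,0)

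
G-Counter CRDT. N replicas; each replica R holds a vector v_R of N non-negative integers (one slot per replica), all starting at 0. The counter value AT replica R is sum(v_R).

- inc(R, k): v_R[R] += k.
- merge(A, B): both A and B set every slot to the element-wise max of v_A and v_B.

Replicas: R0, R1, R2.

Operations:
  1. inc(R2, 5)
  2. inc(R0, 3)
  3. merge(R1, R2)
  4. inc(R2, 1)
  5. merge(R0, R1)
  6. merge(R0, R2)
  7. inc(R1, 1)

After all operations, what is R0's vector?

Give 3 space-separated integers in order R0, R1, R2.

Op 1: inc R2 by 5 -> R2=(0,0,5) value=5
Op 2: inc R0 by 3 -> R0=(3,0,0) value=3
Op 3: merge R1<->R2 -> R1=(0,0,5) R2=(0,0,5)
Op 4: inc R2 by 1 -> R2=(0,0,6) value=6
Op 5: merge R0<->R1 -> R0=(3,0,5) R1=(3,0,5)
Op 6: merge R0<->R2 -> R0=(3,0,6) R2=(3,0,6)
Op 7: inc R1 by 1 -> R1=(3,1,5) value=9

Answer: 3 0 6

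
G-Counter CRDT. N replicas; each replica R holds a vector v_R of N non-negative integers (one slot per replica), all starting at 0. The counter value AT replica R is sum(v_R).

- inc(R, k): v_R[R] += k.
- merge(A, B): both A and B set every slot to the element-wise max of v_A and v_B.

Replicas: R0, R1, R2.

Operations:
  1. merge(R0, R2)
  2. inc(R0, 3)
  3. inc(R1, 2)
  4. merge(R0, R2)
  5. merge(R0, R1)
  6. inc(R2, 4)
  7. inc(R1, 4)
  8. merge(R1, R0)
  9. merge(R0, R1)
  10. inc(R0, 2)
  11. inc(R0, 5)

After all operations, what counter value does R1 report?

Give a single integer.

Op 1: merge R0<->R2 -> R0=(0,0,0) R2=(0,0,0)
Op 2: inc R0 by 3 -> R0=(3,0,0) value=3
Op 3: inc R1 by 2 -> R1=(0,2,0) value=2
Op 4: merge R0<->R2 -> R0=(3,0,0) R2=(3,0,0)
Op 5: merge R0<->R1 -> R0=(3,2,0) R1=(3,2,0)
Op 6: inc R2 by 4 -> R2=(3,0,4) value=7
Op 7: inc R1 by 4 -> R1=(3,6,0) value=9
Op 8: merge R1<->R0 -> R1=(3,6,0) R0=(3,6,0)
Op 9: merge R0<->R1 -> R0=(3,6,0) R1=(3,6,0)
Op 10: inc R0 by 2 -> R0=(5,6,0) value=11
Op 11: inc R0 by 5 -> R0=(10,6,0) value=16

Answer: 9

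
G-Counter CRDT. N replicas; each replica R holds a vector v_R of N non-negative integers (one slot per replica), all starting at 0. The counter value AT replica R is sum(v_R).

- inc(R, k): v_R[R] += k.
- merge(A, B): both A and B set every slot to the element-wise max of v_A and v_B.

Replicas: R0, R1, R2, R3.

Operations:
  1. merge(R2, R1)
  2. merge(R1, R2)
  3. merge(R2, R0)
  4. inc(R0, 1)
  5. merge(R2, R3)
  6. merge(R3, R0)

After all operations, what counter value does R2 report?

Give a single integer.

Op 1: merge R2<->R1 -> R2=(0,0,0,0) R1=(0,0,0,0)
Op 2: merge R1<->R2 -> R1=(0,0,0,0) R2=(0,0,0,0)
Op 3: merge R2<->R0 -> R2=(0,0,0,0) R0=(0,0,0,0)
Op 4: inc R0 by 1 -> R0=(1,0,0,0) value=1
Op 5: merge R2<->R3 -> R2=(0,0,0,0) R3=(0,0,0,0)
Op 6: merge R3<->R0 -> R3=(1,0,0,0) R0=(1,0,0,0)

Answer: 0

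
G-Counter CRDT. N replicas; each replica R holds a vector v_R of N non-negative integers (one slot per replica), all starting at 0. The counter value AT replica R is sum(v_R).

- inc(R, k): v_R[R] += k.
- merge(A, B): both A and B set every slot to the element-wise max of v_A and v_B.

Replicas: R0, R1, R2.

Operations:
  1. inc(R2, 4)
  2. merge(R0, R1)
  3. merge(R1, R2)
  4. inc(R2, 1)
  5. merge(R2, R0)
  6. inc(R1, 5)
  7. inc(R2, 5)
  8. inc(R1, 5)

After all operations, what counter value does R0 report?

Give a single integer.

Op 1: inc R2 by 4 -> R2=(0,0,4) value=4
Op 2: merge R0<->R1 -> R0=(0,0,0) R1=(0,0,0)
Op 3: merge R1<->R2 -> R1=(0,0,4) R2=(0,0,4)
Op 4: inc R2 by 1 -> R2=(0,0,5) value=5
Op 5: merge R2<->R0 -> R2=(0,0,5) R0=(0,0,5)
Op 6: inc R1 by 5 -> R1=(0,5,4) value=9
Op 7: inc R2 by 5 -> R2=(0,0,10) value=10
Op 8: inc R1 by 5 -> R1=(0,10,4) value=14

Answer: 5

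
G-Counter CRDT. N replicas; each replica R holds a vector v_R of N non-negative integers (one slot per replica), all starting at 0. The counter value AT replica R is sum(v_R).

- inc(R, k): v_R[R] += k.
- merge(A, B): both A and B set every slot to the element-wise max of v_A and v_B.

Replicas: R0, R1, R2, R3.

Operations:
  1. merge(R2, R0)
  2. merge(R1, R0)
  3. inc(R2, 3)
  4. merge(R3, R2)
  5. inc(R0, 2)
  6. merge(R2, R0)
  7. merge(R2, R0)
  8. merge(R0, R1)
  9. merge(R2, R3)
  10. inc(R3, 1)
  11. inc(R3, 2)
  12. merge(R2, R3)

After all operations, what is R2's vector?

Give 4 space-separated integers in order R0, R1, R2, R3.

Op 1: merge R2<->R0 -> R2=(0,0,0,0) R0=(0,0,0,0)
Op 2: merge R1<->R0 -> R1=(0,0,0,0) R0=(0,0,0,0)
Op 3: inc R2 by 3 -> R2=(0,0,3,0) value=3
Op 4: merge R3<->R2 -> R3=(0,0,3,0) R2=(0,0,3,0)
Op 5: inc R0 by 2 -> R0=(2,0,0,0) value=2
Op 6: merge R2<->R0 -> R2=(2,0,3,0) R0=(2,0,3,0)
Op 7: merge R2<->R0 -> R2=(2,0,3,0) R0=(2,0,3,0)
Op 8: merge R0<->R1 -> R0=(2,0,3,0) R1=(2,0,3,0)
Op 9: merge R2<->R3 -> R2=(2,0,3,0) R3=(2,0,3,0)
Op 10: inc R3 by 1 -> R3=(2,0,3,1) value=6
Op 11: inc R3 by 2 -> R3=(2,0,3,3) value=8
Op 12: merge R2<->R3 -> R2=(2,0,3,3) R3=(2,0,3,3)

Answer: 2 0 3 3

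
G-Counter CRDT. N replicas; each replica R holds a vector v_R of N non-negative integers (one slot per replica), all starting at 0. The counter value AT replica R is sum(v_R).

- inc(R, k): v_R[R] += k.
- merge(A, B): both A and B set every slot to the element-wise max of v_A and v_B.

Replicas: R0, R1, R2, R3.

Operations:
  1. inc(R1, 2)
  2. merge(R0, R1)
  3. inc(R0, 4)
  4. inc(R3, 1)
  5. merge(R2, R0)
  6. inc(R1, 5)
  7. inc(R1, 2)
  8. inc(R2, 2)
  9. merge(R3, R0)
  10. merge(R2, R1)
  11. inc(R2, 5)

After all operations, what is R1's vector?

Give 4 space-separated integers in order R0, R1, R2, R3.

Answer: 4 9 2 0

Derivation:
Op 1: inc R1 by 2 -> R1=(0,2,0,0) value=2
Op 2: merge R0<->R1 -> R0=(0,2,0,0) R1=(0,2,0,0)
Op 3: inc R0 by 4 -> R0=(4,2,0,0) value=6
Op 4: inc R3 by 1 -> R3=(0,0,0,1) value=1
Op 5: merge R2<->R0 -> R2=(4,2,0,0) R0=(4,2,0,0)
Op 6: inc R1 by 5 -> R1=(0,7,0,0) value=7
Op 7: inc R1 by 2 -> R1=(0,9,0,0) value=9
Op 8: inc R2 by 2 -> R2=(4,2,2,0) value=8
Op 9: merge R3<->R0 -> R3=(4,2,0,1) R0=(4,2,0,1)
Op 10: merge R2<->R1 -> R2=(4,9,2,0) R1=(4,9,2,0)
Op 11: inc R2 by 5 -> R2=(4,9,7,0) value=20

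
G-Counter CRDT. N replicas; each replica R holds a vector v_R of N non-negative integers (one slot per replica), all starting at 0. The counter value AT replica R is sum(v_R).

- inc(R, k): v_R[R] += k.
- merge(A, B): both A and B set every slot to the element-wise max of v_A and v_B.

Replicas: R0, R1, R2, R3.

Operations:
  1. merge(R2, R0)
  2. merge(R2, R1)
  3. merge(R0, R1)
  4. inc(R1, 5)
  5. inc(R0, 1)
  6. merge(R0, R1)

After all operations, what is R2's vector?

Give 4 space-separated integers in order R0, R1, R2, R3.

Answer: 0 0 0 0

Derivation:
Op 1: merge R2<->R0 -> R2=(0,0,0,0) R0=(0,0,0,0)
Op 2: merge R2<->R1 -> R2=(0,0,0,0) R1=(0,0,0,0)
Op 3: merge R0<->R1 -> R0=(0,0,0,0) R1=(0,0,0,0)
Op 4: inc R1 by 5 -> R1=(0,5,0,0) value=5
Op 5: inc R0 by 1 -> R0=(1,0,0,0) value=1
Op 6: merge R0<->R1 -> R0=(1,5,0,0) R1=(1,5,0,0)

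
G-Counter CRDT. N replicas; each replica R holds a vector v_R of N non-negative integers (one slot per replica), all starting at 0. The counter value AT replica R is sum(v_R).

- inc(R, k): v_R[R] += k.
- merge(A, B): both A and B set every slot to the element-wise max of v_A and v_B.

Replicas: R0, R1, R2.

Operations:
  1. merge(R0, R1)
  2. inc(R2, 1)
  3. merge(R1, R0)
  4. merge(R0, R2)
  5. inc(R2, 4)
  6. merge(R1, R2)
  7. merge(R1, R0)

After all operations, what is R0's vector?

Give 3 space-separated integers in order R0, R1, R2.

Op 1: merge R0<->R1 -> R0=(0,0,0) R1=(0,0,0)
Op 2: inc R2 by 1 -> R2=(0,0,1) value=1
Op 3: merge R1<->R0 -> R1=(0,0,0) R0=(0,0,0)
Op 4: merge R0<->R2 -> R0=(0,0,1) R2=(0,0,1)
Op 5: inc R2 by 4 -> R2=(0,0,5) value=5
Op 6: merge R1<->R2 -> R1=(0,0,5) R2=(0,0,5)
Op 7: merge R1<->R0 -> R1=(0,0,5) R0=(0,0,5)

Answer: 0 0 5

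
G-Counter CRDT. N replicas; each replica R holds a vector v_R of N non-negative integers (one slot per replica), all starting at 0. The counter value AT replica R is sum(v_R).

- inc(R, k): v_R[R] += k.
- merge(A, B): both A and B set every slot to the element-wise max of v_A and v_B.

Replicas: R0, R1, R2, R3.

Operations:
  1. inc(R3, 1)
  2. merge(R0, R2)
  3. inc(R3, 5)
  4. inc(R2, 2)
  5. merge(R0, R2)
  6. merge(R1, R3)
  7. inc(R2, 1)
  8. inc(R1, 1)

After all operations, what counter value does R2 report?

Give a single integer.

Answer: 3

Derivation:
Op 1: inc R3 by 1 -> R3=(0,0,0,1) value=1
Op 2: merge R0<->R2 -> R0=(0,0,0,0) R2=(0,0,0,0)
Op 3: inc R3 by 5 -> R3=(0,0,0,6) value=6
Op 4: inc R2 by 2 -> R2=(0,0,2,0) value=2
Op 5: merge R0<->R2 -> R0=(0,0,2,0) R2=(0,0,2,0)
Op 6: merge R1<->R3 -> R1=(0,0,0,6) R3=(0,0,0,6)
Op 7: inc R2 by 1 -> R2=(0,0,3,0) value=3
Op 8: inc R1 by 1 -> R1=(0,1,0,6) value=7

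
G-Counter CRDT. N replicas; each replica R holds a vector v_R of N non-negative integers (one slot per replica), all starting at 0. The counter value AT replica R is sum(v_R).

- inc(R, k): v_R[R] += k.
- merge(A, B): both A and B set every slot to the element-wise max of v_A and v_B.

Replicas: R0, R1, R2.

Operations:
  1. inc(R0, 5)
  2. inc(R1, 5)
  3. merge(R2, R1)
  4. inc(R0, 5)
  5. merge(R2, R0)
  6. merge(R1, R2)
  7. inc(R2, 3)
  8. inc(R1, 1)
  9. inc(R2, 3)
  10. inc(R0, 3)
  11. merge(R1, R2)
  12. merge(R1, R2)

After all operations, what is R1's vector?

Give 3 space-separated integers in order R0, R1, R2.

Op 1: inc R0 by 5 -> R0=(5,0,0) value=5
Op 2: inc R1 by 5 -> R1=(0,5,0) value=5
Op 3: merge R2<->R1 -> R2=(0,5,0) R1=(0,5,0)
Op 4: inc R0 by 5 -> R0=(10,0,0) value=10
Op 5: merge R2<->R0 -> R2=(10,5,0) R0=(10,5,0)
Op 6: merge R1<->R2 -> R1=(10,5,0) R2=(10,5,0)
Op 7: inc R2 by 3 -> R2=(10,5,3) value=18
Op 8: inc R1 by 1 -> R1=(10,6,0) value=16
Op 9: inc R2 by 3 -> R2=(10,5,6) value=21
Op 10: inc R0 by 3 -> R0=(13,5,0) value=18
Op 11: merge R1<->R2 -> R1=(10,6,6) R2=(10,6,6)
Op 12: merge R1<->R2 -> R1=(10,6,6) R2=(10,6,6)

Answer: 10 6 6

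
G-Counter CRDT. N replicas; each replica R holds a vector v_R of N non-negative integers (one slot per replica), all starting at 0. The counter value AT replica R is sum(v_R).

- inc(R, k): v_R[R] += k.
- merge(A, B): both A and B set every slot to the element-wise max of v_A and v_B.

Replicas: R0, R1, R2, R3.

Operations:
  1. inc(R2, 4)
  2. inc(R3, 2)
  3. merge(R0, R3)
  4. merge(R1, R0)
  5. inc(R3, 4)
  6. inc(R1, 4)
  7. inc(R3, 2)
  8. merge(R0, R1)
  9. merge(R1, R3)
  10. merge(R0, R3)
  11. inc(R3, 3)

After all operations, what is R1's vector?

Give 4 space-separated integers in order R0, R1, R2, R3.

Answer: 0 4 0 8

Derivation:
Op 1: inc R2 by 4 -> R2=(0,0,4,0) value=4
Op 2: inc R3 by 2 -> R3=(0,0,0,2) value=2
Op 3: merge R0<->R3 -> R0=(0,0,0,2) R3=(0,0,0,2)
Op 4: merge R1<->R0 -> R1=(0,0,0,2) R0=(0,0,0,2)
Op 5: inc R3 by 4 -> R3=(0,0,0,6) value=6
Op 6: inc R1 by 4 -> R1=(0,4,0,2) value=6
Op 7: inc R3 by 2 -> R3=(0,0,0,8) value=8
Op 8: merge R0<->R1 -> R0=(0,4,0,2) R1=(0,4,0,2)
Op 9: merge R1<->R3 -> R1=(0,4,0,8) R3=(0,4,0,8)
Op 10: merge R0<->R3 -> R0=(0,4,0,8) R3=(0,4,0,8)
Op 11: inc R3 by 3 -> R3=(0,4,0,11) value=15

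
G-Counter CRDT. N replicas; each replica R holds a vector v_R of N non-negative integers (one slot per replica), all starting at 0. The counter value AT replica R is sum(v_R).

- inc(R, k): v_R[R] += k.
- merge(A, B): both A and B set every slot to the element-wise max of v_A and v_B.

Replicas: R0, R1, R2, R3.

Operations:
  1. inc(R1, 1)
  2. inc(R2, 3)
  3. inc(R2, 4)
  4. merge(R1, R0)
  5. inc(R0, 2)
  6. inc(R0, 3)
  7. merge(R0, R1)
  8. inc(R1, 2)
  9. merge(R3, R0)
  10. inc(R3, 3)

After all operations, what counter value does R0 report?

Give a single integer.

Op 1: inc R1 by 1 -> R1=(0,1,0,0) value=1
Op 2: inc R2 by 3 -> R2=(0,0,3,0) value=3
Op 3: inc R2 by 4 -> R2=(0,0,7,0) value=7
Op 4: merge R1<->R0 -> R1=(0,1,0,0) R0=(0,1,0,0)
Op 5: inc R0 by 2 -> R0=(2,1,0,0) value=3
Op 6: inc R0 by 3 -> R0=(5,1,0,0) value=6
Op 7: merge R0<->R1 -> R0=(5,1,0,0) R1=(5,1,0,0)
Op 8: inc R1 by 2 -> R1=(5,3,0,0) value=8
Op 9: merge R3<->R0 -> R3=(5,1,0,0) R0=(5,1,0,0)
Op 10: inc R3 by 3 -> R3=(5,1,0,3) value=9

Answer: 6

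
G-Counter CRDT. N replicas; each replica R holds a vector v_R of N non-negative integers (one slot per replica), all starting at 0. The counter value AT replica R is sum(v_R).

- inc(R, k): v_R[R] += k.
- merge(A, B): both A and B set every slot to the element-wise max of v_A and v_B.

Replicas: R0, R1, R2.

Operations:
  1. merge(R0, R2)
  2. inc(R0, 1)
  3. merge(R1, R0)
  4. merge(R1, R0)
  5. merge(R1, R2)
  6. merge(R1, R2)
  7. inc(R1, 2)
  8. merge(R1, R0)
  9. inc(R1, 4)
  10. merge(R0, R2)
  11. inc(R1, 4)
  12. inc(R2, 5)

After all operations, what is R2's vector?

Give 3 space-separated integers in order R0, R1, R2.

Op 1: merge R0<->R2 -> R0=(0,0,0) R2=(0,0,0)
Op 2: inc R0 by 1 -> R0=(1,0,0) value=1
Op 3: merge R1<->R0 -> R1=(1,0,0) R0=(1,0,0)
Op 4: merge R1<->R0 -> R1=(1,0,0) R0=(1,0,0)
Op 5: merge R1<->R2 -> R1=(1,0,0) R2=(1,0,0)
Op 6: merge R1<->R2 -> R1=(1,0,0) R2=(1,0,0)
Op 7: inc R1 by 2 -> R1=(1,2,0) value=3
Op 8: merge R1<->R0 -> R1=(1,2,0) R0=(1,2,0)
Op 9: inc R1 by 4 -> R1=(1,6,0) value=7
Op 10: merge R0<->R2 -> R0=(1,2,0) R2=(1,2,0)
Op 11: inc R1 by 4 -> R1=(1,10,0) value=11
Op 12: inc R2 by 5 -> R2=(1,2,5) value=8

Answer: 1 2 5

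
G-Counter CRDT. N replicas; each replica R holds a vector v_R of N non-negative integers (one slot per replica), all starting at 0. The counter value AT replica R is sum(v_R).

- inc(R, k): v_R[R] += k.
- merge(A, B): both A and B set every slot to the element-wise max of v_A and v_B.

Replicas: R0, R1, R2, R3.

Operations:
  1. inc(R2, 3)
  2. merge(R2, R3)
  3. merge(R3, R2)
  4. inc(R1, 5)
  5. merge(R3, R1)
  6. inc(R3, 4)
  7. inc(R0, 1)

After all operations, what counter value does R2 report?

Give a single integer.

Answer: 3

Derivation:
Op 1: inc R2 by 3 -> R2=(0,0,3,0) value=3
Op 2: merge R2<->R3 -> R2=(0,0,3,0) R3=(0,0,3,0)
Op 3: merge R3<->R2 -> R3=(0,0,3,0) R2=(0,0,3,0)
Op 4: inc R1 by 5 -> R1=(0,5,0,0) value=5
Op 5: merge R3<->R1 -> R3=(0,5,3,0) R1=(0,5,3,0)
Op 6: inc R3 by 4 -> R3=(0,5,3,4) value=12
Op 7: inc R0 by 1 -> R0=(1,0,0,0) value=1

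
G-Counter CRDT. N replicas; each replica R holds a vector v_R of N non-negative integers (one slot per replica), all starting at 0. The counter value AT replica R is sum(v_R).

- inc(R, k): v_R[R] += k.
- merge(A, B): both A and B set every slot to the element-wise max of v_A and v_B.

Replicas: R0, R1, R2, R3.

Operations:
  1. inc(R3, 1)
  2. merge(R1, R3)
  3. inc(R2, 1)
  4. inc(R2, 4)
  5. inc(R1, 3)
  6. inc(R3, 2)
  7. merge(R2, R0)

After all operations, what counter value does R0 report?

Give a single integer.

Answer: 5

Derivation:
Op 1: inc R3 by 1 -> R3=(0,0,0,1) value=1
Op 2: merge R1<->R3 -> R1=(0,0,0,1) R3=(0,0,0,1)
Op 3: inc R2 by 1 -> R2=(0,0,1,0) value=1
Op 4: inc R2 by 4 -> R2=(0,0,5,0) value=5
Op 5: inc R1 by 3 -> R1=(0,3,0,1) value=4
Op 6: inc R3 by 2 -> R3=(0,0,0,3) value=3
Op 7: merge R2<->R0 -> R2=(0,0,5,0) R0=(0,0,5,0)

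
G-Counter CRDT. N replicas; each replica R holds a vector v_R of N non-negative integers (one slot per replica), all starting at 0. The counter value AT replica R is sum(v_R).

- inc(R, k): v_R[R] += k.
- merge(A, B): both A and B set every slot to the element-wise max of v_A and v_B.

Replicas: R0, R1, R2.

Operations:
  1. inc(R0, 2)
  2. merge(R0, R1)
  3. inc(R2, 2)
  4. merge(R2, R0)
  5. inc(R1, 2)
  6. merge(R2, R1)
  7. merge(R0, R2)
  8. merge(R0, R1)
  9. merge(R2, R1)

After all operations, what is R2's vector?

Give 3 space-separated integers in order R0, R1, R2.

Op 1: inc R0 by 2 -> R0=(2,0,0) value=2
Op 2: merge R0<->R1 -> R0=(2,0,0) R1=(2,0,0)
Op 3: inc R2 by 2 -> R2=(0,0,2) value=2
Op 4: merge R2<->R0 -> R2=(2,0,2) R0=(2,0,2)
Op 5: inc R1 by 2 -> R1=(2,2,0) value=4
Op 6: merge R2<->R1 -> R2=(2,2,2) R1=(2,2,2)
Op 7: merge R0<->R2 -> R0=(2,2,2) R2=(2,2,2)
Op 8: merge R0<->R1 -> R0=(2,2,2) R1=(2,2,2)
Op 9: merge R2<->R1 -> R2=(2,2,2) R1=(2,2,2)

Answer: 2 2 2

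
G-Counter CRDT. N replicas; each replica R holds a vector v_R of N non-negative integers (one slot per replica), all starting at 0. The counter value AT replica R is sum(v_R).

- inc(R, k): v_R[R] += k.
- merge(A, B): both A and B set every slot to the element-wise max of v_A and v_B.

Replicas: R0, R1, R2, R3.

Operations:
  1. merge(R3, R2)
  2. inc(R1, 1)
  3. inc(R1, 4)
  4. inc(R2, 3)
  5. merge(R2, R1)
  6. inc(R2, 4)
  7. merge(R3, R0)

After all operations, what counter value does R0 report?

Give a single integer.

Answer: 0

Derivation:
Op 1: merge R3<->R2 -> R3=(0,0,0,0) R2=(0,0,0,0)
Op 2: inc R1 by 1 -> R1=(0,1,0,0) value=1
Op 3: inc R1 by 4 -> R1=(0,5,0,0) value=5
Op 4: inc R2 by 3 -> R2=(0,0,3,0) value=3
Op 5: merge R2<->R1 -> R2=(0,5,3,0) R1=(0,5,3,0)
Op 6: inc R2 by 4 -> R2=(0,5,7,0) value=12
Op 7: merge R3<->R0 -> R3=(0,0,0,0) R0=(0,0,0,0)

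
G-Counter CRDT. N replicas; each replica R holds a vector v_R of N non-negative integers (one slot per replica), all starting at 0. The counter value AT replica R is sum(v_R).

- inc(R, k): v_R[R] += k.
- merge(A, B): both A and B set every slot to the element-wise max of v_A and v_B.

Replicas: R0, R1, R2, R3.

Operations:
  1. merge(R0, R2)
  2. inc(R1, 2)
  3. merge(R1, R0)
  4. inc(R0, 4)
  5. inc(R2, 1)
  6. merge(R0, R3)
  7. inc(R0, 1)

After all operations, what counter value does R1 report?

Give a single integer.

Answer: 2

Derivation:
Op 1: merge R0<->R2 -> R0=(0,0,0,0) R2=(0,0,0,0)
Op 2: inc R1 by 2 -> R1=(0,2,0,0) value=2
Op 3: merge R1<->R0 -> R1=(0,2,0,0) R0=(0,2,0,0)
Op 4: inc R0 by 4 -> R0=(4,2,0,0) value=6
Op 5: inc R2 by 1 -> R2=(0,0,1,0) value=1
Op 6: merge R0<->R3 -> R0=(4,2,0,0) R3=(4,2,0,0)
Op 7: inc R0 by 1 -> R0=(5,2,0,0) value=7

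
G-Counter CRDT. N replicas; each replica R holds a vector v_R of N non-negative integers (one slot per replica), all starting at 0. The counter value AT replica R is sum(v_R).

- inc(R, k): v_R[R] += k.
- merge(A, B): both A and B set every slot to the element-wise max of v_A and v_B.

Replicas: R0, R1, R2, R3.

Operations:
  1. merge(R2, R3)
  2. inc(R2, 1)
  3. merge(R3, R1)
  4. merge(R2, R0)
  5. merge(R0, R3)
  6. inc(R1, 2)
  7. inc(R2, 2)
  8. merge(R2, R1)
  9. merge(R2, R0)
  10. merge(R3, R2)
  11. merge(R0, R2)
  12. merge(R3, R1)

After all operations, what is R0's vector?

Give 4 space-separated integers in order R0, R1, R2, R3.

Op 1: merge R2<->R3 -> R2=(0,0,0,0) R3=(0,0,0,0)
Op 2: inc R2 by 1 -> R2=(0,0,1,0) value=1
Op 3: merge R3<->R1 -> R3=(0,0,0,0) R1=(0,0,0,0)
Op 4: merge R2<->R0 -> R2=(0,0,1,0) R0=(0,0,1,0)
Op 5: merge R0<->R3 -> R0=(0,0,1,0) R3=(0,0,1,0)
Op 6: inc R1 by 2 -> R1=(0,2,0,0) value=2
Op 7: inc R2 by 2 -> R2=(0,0,3,0) value=3
Op 8: merge R2<->R1 -> R2=(0,2,3,0) R1=(0,2,3,0)
Op 9: merge R2<->R0 -> R2=(0,2,3,0) R0=(0,2,3,0)
Op 10: merge R3<->R2 -> R3=(0,2,3,0) R2=(0,2,3,0)
Op 11: merge R0<->R2 -> R0=(0,2,3,0) R2=(0,2,3,0)
Op 12: merge R3<->R1 -> R3=(0,2,3,0) R1=(0,2,3,0)

Answer: 0 2 3 0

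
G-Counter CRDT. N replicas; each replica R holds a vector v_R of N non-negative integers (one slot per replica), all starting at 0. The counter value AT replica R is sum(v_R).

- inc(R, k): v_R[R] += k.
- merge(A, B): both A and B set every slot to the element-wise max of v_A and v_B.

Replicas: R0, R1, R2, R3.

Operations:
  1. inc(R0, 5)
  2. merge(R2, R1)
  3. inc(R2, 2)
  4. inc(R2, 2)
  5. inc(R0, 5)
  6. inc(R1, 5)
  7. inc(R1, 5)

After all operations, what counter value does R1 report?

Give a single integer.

Answer: 10

Derivation:
Op 1: inc R0 by 5 -> R0=(5,0,0,0) value=5
Op 2: merge R2<->R1 -> R2=(0,0,0,0) R1=(0,0,0,0)
Op 3: inc R2 by 2 -> R2=(0,0,2,0) value=2
Op 4: inc R2 by 2 -> R2=(0,0,4,0) value=4
Op 5: inc R0 by 5 -> R0=(10,0,0,0) value=10
Op 6: inc R1 by 5 -> R1=(0,5,0,0) value=5
Op 7: inc R1 by 5 -> R1=(0,10,0,0) value=10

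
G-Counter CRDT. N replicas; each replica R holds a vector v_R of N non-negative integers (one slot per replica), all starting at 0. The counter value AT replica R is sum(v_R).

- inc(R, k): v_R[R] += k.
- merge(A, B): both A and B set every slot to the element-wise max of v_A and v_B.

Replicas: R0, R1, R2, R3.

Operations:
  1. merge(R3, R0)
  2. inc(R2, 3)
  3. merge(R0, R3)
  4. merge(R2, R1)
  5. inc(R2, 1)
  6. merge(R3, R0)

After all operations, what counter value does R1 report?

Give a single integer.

Op 1: merge R3<->R0 -> R3=(0,0,0,0) R0=(0,0,0,0)
Op 2: inc R2 by 3 -> R2=(0,0,3,0) value=3
Op 3: merge R0<->R3 -> R0=(0,0,0,0) R3=(0,0,0,0)
Op 4: merge R2<->R1 -> R2=(0,0,3,0) R1=(0,0,3,0)
Op 5: inc R2 by 1 -> R2=(0,0,4,0) value=4
Op 6: merge R3<->R0 -> R3=(0,0,0,0) R0=(0,0,0,0)

Answer: 3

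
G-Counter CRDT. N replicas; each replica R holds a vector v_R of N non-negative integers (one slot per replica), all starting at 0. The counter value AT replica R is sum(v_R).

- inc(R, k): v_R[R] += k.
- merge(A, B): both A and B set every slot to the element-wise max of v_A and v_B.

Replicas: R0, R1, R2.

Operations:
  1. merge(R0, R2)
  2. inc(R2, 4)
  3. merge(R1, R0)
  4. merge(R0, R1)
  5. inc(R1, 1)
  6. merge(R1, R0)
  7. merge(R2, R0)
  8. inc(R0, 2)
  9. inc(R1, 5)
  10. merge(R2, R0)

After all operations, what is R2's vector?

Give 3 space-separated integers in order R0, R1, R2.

Answer: 2 1 4

Derivation:
Op 1: merge R0<->R2 -> R0=(0,0,0) R2=(0,0,0)
Op 2: inc R2 by 4 -> R2=(0,0,4) value=4
Op 3: merge R1<->R0 -> R1=(0,0,0) R0=(0,0,0)
Op 4: merge R0<->R1 -> R0=(0,0,0) R1=(0,0,0)
Op 5: inc R1 by 1 -> R1=(0,1,0) value=1
Op 6: merge R1<->R0 -> R1=(0,1,0) R0=(0,1,0)
Op 7: merge R2<->R0 -> R2=(0,1,4) R0=(0,1,4)
Op 8: inc R0 by 2 -> R0=(2,1,4) value=7
Op 9: inc R1 by 5 -> R1=(0,6,0) value=6
Op 10: merge R2<->R0 -> R2=(2,1,4) R0=(2,1,4)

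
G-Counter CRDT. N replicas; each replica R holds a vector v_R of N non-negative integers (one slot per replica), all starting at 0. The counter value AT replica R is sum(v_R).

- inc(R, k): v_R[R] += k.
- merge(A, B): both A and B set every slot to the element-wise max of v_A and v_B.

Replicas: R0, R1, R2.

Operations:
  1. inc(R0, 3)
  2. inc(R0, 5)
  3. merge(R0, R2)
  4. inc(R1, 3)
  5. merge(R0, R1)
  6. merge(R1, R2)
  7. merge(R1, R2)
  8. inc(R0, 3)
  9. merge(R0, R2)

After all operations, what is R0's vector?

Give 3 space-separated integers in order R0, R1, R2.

Op 1: inc R0 by 3 -> R0=(3,0,0) value=3
Op 2: inc R0 by 5 -> R0=(8,0,0) value=8
Op 3: merge R0<->R2 -> R0=(8,0,0) R2=(8,0,0)
Op 4: inc R1 by 3 -> R1=(0,3,0) value=3
Op 5: merge R0<->R1 -> R0=(8,3,0) R1=(8,3,0)
Op 6: merge R1<->R2 -> R1=(8,3,0) R2=(8,3,0)
Op 7: merge R1<->R2 -> R1=(8,3,0) R2=(8,3,0)
Op 8: inc R0 by 3 -> R0=(11,3,0) value=14
Op 9: merge R0<->R2 -> R0=(11,3,0) R2=(11,3,0)

Answer: 11 3 0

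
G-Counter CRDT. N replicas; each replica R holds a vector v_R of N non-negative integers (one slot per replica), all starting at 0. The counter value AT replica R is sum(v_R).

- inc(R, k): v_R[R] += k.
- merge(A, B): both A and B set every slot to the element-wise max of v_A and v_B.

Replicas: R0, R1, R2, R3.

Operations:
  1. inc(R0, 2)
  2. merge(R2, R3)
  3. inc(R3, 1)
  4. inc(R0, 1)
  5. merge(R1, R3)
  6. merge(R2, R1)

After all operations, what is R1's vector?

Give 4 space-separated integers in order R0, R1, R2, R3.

Op 1: inc R0 by 2 -> R0=(2,0,0,0) value=2
Op 2: merge R2<->R3 -> R2=(0,0,0,0) R3=(0,0,0,0)
Op 3: inc R3 by 1 -> R3=(0,0,0,1) value=1
Op 4: inc R0 by 1 -> R0=(3,0,0,0) value=3
Op 5: merge R1<->R3 -> R1=(0,0,0,1) R3=(0,0,0,1)
Op 6: merge R2<->R1 -> R2=(0,0,0,1) R1=(0,0,0,1)

Answer: 0 0 0 1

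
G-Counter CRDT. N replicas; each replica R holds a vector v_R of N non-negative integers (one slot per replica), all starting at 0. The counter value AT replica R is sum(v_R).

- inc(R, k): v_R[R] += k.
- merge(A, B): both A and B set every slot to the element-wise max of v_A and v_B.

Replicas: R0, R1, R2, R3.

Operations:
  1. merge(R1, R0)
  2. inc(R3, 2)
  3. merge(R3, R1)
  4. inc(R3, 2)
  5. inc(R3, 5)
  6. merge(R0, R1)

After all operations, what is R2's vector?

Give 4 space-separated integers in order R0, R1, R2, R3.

Op 1: merge R1<->R0 -> R1=(0,0,0,0) R0=(0,0,0,0)
Op 2: inc R3 by 2 -> R3=(0,0,0,2) value=2
Op 3: merge R3<->R1 -> R3=(0,0,0,2) R1=(0,0,0,2)
Op 4: inc R3 by 2 -> R3=(0,0,0,4) value=4
Op 5: inc R3 by 5 -> R3=(0,0,0,9) value=9
Op 6: merge R0<->R1 -> R0=(0,0,0,2) R1=(0,0,0,2)

Answer: 0 0 0 0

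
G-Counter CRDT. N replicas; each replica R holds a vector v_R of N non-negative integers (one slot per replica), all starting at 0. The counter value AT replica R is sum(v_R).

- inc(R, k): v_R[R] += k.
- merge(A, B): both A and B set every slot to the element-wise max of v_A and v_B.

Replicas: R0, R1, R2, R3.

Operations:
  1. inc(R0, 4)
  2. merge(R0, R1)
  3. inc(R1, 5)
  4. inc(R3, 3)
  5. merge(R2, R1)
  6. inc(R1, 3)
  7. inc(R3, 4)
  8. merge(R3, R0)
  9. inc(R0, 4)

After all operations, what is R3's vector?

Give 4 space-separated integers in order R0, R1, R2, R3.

Op 1: inc R0 by 4 -> R0=(4,0,0,0) value=4
Op 2: merge R0<->R1 -> R0=(4,0,0,0) R1=(4,0,0,0)
Op 3: inc R1 by 5 -> R1=(4,5,0,0) value=9
Op 4: inc R3 by 3 -> R3=(0,0,0,3) value=3
Op 5: merge R2<->R1 -> R2=(4,5,0,0) R1=(4,5,0,0)
Op 6: inc R1 by 3 -> R1=(4,8,0,0) value=12
Op 7: inc R3 by 4 -> R3=(0,0,0,7) value=7
Op 8: merge R3<->R0 -> R3=(4,0,0,7) R0=(4,0,0,7)
Op 9: inc R0 by 4 -> R0=(8,0,0,7) value=15

Answer: 4 0 0 7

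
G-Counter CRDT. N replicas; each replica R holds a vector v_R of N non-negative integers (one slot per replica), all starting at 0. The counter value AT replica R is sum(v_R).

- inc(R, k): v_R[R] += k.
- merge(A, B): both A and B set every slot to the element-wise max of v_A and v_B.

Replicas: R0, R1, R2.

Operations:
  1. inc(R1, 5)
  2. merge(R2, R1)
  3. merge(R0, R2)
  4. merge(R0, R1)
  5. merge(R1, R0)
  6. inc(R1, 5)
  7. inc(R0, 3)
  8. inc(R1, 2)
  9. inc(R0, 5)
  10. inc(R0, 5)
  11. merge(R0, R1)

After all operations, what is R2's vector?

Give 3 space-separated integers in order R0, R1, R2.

Answer: 0 5 0

Derivation:
Op 1: inc R1 by 5 -> R1=(0,5,0) value=5
Op 2: merge R2<->R1 -> R2=(0,5,0) R1=(0,5,0)
Op 3: merge R0<->R2 -> R0=(0,5,0) R2=(0,5,0)
Op 4: merge R0<->R1 -> R0=(0,5,0) R1=(0,5,0)
Op 5: merge R1<->R0 -> R1=(0,5,0) R0=(0,5,0)
Op 6: inc R1 by 5 -> R1=(0,10,0) value=10
Op 7: inc R0 by 3 -> R0=(3,5,0) value=8
Op 8: inc R1 by 2 -> R1=(0,12,0) value=12
Op 9: inc R0 by 5 -> R0=(8,5,0) value=13
Op 10: inc R0 by 5 -> R0=(13,5,0) value=18
Op 11: merge R0<->R1 -> R0=(13,12,0) R1=(13,12,0)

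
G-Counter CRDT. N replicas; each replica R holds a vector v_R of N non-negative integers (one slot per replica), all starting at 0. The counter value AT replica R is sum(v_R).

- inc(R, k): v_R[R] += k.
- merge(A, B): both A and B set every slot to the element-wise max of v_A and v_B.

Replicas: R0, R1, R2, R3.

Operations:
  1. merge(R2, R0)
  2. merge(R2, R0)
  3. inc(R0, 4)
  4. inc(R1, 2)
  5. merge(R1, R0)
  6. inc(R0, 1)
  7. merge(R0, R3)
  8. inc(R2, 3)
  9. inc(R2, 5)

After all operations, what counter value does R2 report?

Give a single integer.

Op 1: merge R2<->R0 -> R2=(0,0,0,0) R0=(0,0,0,0)
Op 2: merge R2<->R0 -> R2=(0,0,0,0) R0=(0,0,0,0)
Op 3: inc R0 by 4 -> R0=(4,0,0,0) value=4
Op 4: inc R1 by 2 -> R1=(0,2,0,0) value=2
Op 5: merge R1<->R0 -> R1=(4,2,0,0) R0=(4,2,0,0)
Op 6: inc R0 by 1 -> R0=(5,2,0,0) value=7
Op 7: merge R0<->R3 -> R0=(5,2,0,0) R3=(5,2,0,0)
Op 8: inc R2 by 3 -> R2=(0,0,3,0) value=3
Op 9: inc R2 by 5 -> R2=(0,0,8,0) value=8

Answer: 8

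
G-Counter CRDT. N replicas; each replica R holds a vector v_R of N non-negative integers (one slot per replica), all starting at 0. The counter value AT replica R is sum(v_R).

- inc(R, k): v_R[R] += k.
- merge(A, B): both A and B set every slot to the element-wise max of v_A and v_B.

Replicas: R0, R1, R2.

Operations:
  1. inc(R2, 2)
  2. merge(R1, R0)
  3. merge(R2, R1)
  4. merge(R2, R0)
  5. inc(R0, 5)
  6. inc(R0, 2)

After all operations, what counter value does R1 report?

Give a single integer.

Answer: 2

Derivation:
Op 1: inc R2 by 2 -> R2=(0,0,2) value=2
Op 2: merge R1<->R0 -> R1=(0,0,0) R0=(0,0,0)
Op 3: merge R2<->R1 -> R2=(0,0,2) R1=(0,0,2)
Op 4: merge R2<->R0 -> R2=(0,0,2) R0=(0,0,2)
Op 5: inc R0 by 5 -> R0=(5,0,2) value=7
Op 6: inc R0 by 2 -> R0=(7,0,2) value=9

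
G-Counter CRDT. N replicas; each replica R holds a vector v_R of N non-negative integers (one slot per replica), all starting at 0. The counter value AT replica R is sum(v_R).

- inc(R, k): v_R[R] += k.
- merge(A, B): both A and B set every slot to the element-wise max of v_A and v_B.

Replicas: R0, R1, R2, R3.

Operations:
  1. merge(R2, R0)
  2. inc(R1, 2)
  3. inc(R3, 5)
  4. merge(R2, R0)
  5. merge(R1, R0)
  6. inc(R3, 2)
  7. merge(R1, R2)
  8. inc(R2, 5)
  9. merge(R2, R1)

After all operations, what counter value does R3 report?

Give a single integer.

Answer: 7

Derivation:
Op 1: merge R2<->R0 -> R2=(0,0,0,0) R0=(0,0,0,0)
Op 2: inc R1 by 2 -> R1=(0,2,0,0) value=2
Op 3: inc R3 by 5 -> R3=(0,0,0,5) value=5
Op 4: merge R2<->R0 -> R2=(0,0,0,0) R0=(0,0,0,0)
Op 5: merge R1<->R0 -> R1=(0,2,0,0) R0=(0,2,0,0)
Op 6: inc R3 by 2 -> R3=(0,0,0,7) value=7
Op 7: merge R1<->R2 -> R1=(0,2,0,0) R2=(0,2,0,0)
Op 8: inc R2 by 5 -> R2=(0,2,5,0) value=7
Op 9: merge R2<->R1 -> R2=(0,2,5,0) R1=(0,2,5,0)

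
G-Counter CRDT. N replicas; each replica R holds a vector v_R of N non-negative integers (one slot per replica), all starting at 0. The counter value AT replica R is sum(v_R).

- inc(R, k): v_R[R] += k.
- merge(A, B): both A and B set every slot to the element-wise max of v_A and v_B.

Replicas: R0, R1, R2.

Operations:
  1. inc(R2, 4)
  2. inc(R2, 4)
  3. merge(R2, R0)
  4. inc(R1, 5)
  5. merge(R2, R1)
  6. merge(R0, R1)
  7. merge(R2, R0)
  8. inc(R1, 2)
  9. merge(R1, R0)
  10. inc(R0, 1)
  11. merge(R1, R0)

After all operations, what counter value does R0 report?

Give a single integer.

Answer: 16

Derivation:
Op 1: inc R2 by 4 -> R2=(0,0,4) value=4
Op 2: inc R2 by 4 -> R2=(0,0,8) value=8
Op 3: merge R2<->R0 -> R2=(0,0,8) R0=(0,0,8)
Op 4: inc R1 by 5 -> R1=(0,5,0) value=5
Op 5: merge R2<->R1 -> R2=(0,5,8) R1=(0,5,8)
Op 6: merge R0<->R1 -> R0=(0,5,8) R1=(0,5,8)
Op 7: merge R2<->R0 -> R2=(0,5,8) R0=(0,5,8)
Op 8: inc R1 by 2 -> R1=(0,7,8) value=15
Op 9: merge R1<->R0 -> R1=(0,7,8) R0=(0,7,8)
Op 10: inc R0 by 1 -> R0=(1,7,8) value=16
Op 11: merge R1<->R0 -> R1=(1,7,8) R0=(1,7,8)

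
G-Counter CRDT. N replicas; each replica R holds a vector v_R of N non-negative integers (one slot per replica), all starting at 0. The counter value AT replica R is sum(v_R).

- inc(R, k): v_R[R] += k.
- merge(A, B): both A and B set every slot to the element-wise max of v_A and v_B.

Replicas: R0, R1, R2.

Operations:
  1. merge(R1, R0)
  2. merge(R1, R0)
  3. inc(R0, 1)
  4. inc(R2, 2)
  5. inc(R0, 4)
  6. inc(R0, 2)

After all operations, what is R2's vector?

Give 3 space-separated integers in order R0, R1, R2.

Answer: 0 0 2

Derivation:
Op 1: merge R1<->R0 -> R1=(0,0,0) R0=(0,0,0)
Op 2: merge R1<->R0 -> R1=(0,0,0) R0=(0,0,0)
Op 3: inc R0 by 1 -> R0=(1,0,0) value=1
Op 4: inc R2 by 2 -> R2=(0,0,2) value=2
Op 5: inc R0 by 4 -> R0=(5,0,0) value=5
Op 6: inc R0 by 2 -> R0=(7,0,0) value=7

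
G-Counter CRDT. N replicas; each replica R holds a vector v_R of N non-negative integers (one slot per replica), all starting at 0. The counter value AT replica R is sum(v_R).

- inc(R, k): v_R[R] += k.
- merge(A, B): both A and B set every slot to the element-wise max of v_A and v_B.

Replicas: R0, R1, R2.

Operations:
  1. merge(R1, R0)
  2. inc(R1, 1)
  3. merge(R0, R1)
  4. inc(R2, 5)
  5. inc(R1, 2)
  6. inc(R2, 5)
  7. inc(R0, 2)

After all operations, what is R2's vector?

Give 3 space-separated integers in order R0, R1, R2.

Op 1: merge R1<->R0 -> R1=(0,0,0) R0=(0,0,0)
Op 2: inc R1 by 1 -> R1=(0,1,0) value=1
Op 3: merge R0<->R1 -> R0=(0,1,0) R1=(0,1,0)
Op 4: inc R2 by 5 -> R2=(0,0,5) value=5
Op 5: inc R1 by 2 -> R1=(0,3,0) value=3
Op 6: inc R2 by 5 -> R2=(0,0,10) value=10
Op 7: inc R0 by 2 -> R0=(2,1,0) value=3

Answer: 0 0 10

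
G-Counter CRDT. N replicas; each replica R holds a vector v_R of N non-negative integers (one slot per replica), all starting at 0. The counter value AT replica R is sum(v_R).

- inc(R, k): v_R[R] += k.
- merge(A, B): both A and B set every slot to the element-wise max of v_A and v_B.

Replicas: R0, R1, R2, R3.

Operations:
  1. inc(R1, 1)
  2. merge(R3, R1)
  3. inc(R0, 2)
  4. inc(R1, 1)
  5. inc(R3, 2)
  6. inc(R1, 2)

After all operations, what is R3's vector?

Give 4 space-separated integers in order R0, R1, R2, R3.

Op 1: inc R1 by 1 -> R1=(0,1,0,0) value=1
Op 2: merge R3<->R1 -> R3=(0,1,0,0) R1=(0,1,0,0)
Op 3: inc R0 by 2 -> R0=(2,0,0,0) value=2
Op 4: inc R1 by 1 -> R1=(0,2,0,0) value=2
Op 5: inc R3 by 2 -> R3=(0,1,0,2) value=3
Op 6: inc R1 by 2 -> R1=(0,4,0,0) value=4

Answer: 0 1 0 2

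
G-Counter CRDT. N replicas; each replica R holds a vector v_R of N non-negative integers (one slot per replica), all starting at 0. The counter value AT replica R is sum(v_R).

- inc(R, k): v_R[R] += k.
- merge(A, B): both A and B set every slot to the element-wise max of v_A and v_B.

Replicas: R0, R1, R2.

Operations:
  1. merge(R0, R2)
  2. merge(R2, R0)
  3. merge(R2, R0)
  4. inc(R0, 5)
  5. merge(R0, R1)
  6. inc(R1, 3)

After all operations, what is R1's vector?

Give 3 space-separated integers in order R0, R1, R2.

Answer: 5 3 0

Derivation:
Op 1: merge R0<->R2 -> R0=(0,0,0) R2=(0,0,0)
Op 2: merge R2<->R0 -> R2=(0,0,0) R0=(0,0,0)
Op 3: merge R2<->R0 -> R2=(0,0,0) R0=(0,0,0)
Op 4: inc R0 by 5 -> R0=(5,0,0) value=5
Op 5: merge R0<->R1 -> R0=(5,0,0) R1=(5,0,0)
Op 6: inc R1 by 3 -> R1=(5,3,0) value=8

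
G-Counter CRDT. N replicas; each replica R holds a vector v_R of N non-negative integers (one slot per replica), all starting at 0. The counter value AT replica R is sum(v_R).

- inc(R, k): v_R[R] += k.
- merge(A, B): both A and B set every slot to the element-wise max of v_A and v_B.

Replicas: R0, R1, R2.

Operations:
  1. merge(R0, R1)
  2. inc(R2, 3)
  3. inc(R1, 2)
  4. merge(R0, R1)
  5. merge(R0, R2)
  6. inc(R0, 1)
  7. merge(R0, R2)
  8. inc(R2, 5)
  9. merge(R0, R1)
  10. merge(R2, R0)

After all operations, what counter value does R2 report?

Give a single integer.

Answer: 11

Derivation:
Op 1: merge R0<->R1 -> R0=(0,0,0) R1=(0,0,0)
Op 2: inc R2 by 3 -> R2=(0,0,3) value=3
Op 3: inc R1 by 2 -> R1=(0,2,0) value=2
Op 4: merge R0<->R1 -> R0=(0,2,0) R1=(0,2,0)
Op 5: merge R0<->R2 -> R0=(0,2,3) R2=(0,2,3)
Op 6: inc R0 by 1 -> R0=(1,2,3) value=6
Op 7: merge R0<->R2 -> R0=(1,2,3) R2=(1,2,3)
Op 8: inc R2 by 5 -> R2=(1,2,8) value=11
Op 9: merge R0<->R1 -> R0=(1,2,3) R1=(1,2,3)
Op 10: merge R2<->R0 -> R2=(1,2,8) R0=(1,2,8)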